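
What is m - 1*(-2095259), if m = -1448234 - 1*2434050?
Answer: -1787025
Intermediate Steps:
m = -3882284 (m = -1448234 - 2434050 = -3882284)
m - 1*(-2095259) = -3882284 - 1*(-2095259) = -3882284 + 2095259 = -1787025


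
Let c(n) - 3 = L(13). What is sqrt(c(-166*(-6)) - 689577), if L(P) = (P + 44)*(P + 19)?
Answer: 5*I*sqrt(27510) ≈ 829.31*I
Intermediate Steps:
L(P) = (19 + P)*(44 + P) (L(P) = (44 + P)*(19 + P) = (19 + P)*(44 + P))
c(n) = 1827 (c(n) = 3 + (836 + 13**2 + 63*13) = 3 + (836 + 169 + 819) = 3 + 1824 = 1827)
sqrt(c(-166*(-6)) - 689577) = sqrt(1827 - 689577) = sqrt(-687750) = 5*I*sqrt(27510)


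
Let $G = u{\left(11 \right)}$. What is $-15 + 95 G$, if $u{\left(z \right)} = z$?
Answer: $1030$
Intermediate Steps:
$G = 11$
$-15 + 95 G = -15 + 95 \cdot 11 = -15 + 1045 = 1030$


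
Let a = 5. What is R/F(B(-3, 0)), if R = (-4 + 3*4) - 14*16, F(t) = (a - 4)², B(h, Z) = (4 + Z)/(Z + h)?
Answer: -216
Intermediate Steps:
B(h, Z) = (4 + Z)/(Z + h)
F(t) = 1 (F(t) = (5 - 4)² = 1² = 1)
R = -216 (R = (-4 + 12) - 224 = 8 - 224 = -216)
R/F(B(-3, 0)) = -216/1 = -216*1 = -216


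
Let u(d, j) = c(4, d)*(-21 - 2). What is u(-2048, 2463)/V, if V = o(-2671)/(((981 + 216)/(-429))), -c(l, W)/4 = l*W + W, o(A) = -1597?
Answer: -375889920/228371 ≈ -1646.0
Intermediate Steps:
c(l, W) = -4*W - 4*W*l (c(l, W) = -4*(l*W + W) = -4*(W*l + W) = -4*(W + W*l) = -4*W - 4*W*l)
u(d, j) = 460*d (u(d, j) = (-4*d*(1 + 4))*(-21 - 2) = -4*d*5*(-23) = -20*d*(-23) = 460*d)
V = 228371/399 (V = -1597*(-429/(981 + 216)) = -1597/((-1/429*1197)) = -1597/(-399/143) = -1597*(-143/399) = 228371/399 ≈ 572.36)
u(-2048, 2463)/V = (460*(-2048))/(228371/399) = -942080*399/228371 = -375889920/228371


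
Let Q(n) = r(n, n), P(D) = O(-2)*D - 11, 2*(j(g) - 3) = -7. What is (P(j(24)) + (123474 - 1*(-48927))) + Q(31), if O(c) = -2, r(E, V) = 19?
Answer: 172410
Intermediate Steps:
j(g) = -½ (j(g) = 3 + (½)*(-7) = 3 - 7/2 = -½)
P(D) = -11 - 2*D (P(D) = -2*D - 11 = -11 - 2*D)
Q(n) = 19
(P(j(24)) + (123474 - 1*(-48927))) + Q(31) = ((-11 - 2*(-½)) + (123474 - 1*(-48927))) + 19 = ((-11 + 1) + (123474 + 48927)) + 19 = (-10 + 172401) + 19 = 172391 + 19 = 172410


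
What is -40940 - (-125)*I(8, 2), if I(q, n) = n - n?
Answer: -40940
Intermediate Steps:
I(q, n) = 0
-40940 - (-125)*I(8, 2) = -40940 - (-125)*0 = -40940 - 1*0 = -40940 + 0 = -40940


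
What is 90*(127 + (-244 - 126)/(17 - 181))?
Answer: 476955/41 ≈ 11633.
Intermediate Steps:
90*(127 + (-244 - 126)/(17 - 181)) = 90*(127 - 370/(-164)) = 90*(127 - 370*(-1/164)) = 90*(127 + 185/82) = 90*(10599/82) = 476955/41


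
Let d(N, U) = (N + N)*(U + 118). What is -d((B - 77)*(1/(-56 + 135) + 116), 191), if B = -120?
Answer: 1115802090/79 ≈ 1.4124e+7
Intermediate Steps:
d(N, U) = 2*N*(118 + U) (d(N, U) = (2*N)*(118 + U) = 2*N*(118 + U))
-d((B - 77)*(1/(-56 + 135) + 116), 191) = -2*(-120 - 77)*(1/(-56 + 135) + 116)*(118 + 191) = -2*(-197*(1/79 + 116))*309 = -2*(-197*9165/79)*309 = -2*(-1805505)*309/79 = -1*(-1115802090/79) = 1115802090/79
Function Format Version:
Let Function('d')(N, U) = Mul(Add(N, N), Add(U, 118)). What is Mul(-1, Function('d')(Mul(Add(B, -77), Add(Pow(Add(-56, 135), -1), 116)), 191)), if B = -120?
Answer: Rational(1115802090, 79) ≈ 1.4124e+7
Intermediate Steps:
Function('d')(N, U) = Mul(2, N, Add(118, U)) (Function('d')(N, U) = Mul(Mul(2, N), Add(118, U)) = Mul(2, N, Add(118, U)))
Mul(-1, Function('d')(Mul(Add(B, -77), Add(Pow(Add(-56, 135), -1), 116)), 191)) = Mul(-1, Mul(2, Mul(Add(-120, -77), Add(Pow(Add(-56, 135), -1), 116)), Add(118, 191))) = Mul(-1, Mul(2, Mul(-197, Add(Pow(79, -1), 116)), 309)) = Mul(-1, Mul(2, Mul(-197, Add(Rational(1, 79), 116)), 309)) = Mul(-1, Mul(2, Mul(-197, Rational(9165, 79)), 309)) = Mul(-1, Mul(2, Rational(-1805505, 79), 309)) = Mul(-1, Rational(-1115802090, 79)) = Rational(1115802090, 79)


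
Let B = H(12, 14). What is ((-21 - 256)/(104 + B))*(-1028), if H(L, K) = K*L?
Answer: 71189/68 ≈ 1046.9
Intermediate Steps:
B = 168 (B = 14*12 = 168)
((-21 - 256)/(104 + B))*(-1028) = ((-21 - 256)/(104 + 168))*(-1028) = -277/272*(-1028) = 71189/68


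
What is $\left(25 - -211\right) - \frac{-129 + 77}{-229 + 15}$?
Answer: $\frac{25226}{107} \approx 235.76$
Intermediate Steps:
$\left(25 - -211\right) - \frac{-129 + 77}{-229 + 15} = \left(25 + 211\right) - - \frac{52}{-214} = 236 - \left(-52\right) \left(- \frac{1}{214}\right) = 236 - \frac{26}{107} = \frac{25226}{107}$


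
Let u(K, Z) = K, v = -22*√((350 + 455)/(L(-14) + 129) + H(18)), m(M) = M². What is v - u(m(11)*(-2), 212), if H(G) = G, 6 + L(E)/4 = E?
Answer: 242 - 22*√1687/7 ≈ 112.91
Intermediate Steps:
L(E) = -24 + 4*E
v = -22*√1687/7 (v = -22*√((350 + 455)/((-24 + 4*(-14)) + 129) + 18) = -22*√(805/((-24 - 56) + 129) + 18) = -22*√(805/(-80 + 129) + 18) = -22*√(805/49 + 18) = -22*√(805*(1/49) + 18) = -22*√(115/7 + 18) = -22*√1687/7 ≈ -129.09)
v - u(m(11)*(-2), 212) = -22*√1687/7 - 11²*(-2) = -22*√1687/7 - 121*(-2) = -22*√1687/7 - 1*(-242) = -22*√1687/7 + 242 = 242 - 22*√1687/7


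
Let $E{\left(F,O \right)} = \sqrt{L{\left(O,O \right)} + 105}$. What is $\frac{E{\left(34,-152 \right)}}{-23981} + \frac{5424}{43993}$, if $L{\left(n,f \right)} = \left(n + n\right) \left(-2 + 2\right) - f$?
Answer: $\frac{5424}{43993} - \frac{\sqrt{257}}{23981} \approx 0.12262$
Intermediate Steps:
$L{\left(n,f \right)} = - f$ ($L{\left(n,f \right)} = 2 n 0 - f = 0 - f = - f$)
$E{\left(F,O \right)} = \sqrt{105 - O}$ ($E{\left(F,O \right)} = \sqrt{- O + 105} = \sqrt{105 - O}$)
$\frac{E{\left(34,-152 \right)}}{-23981} + \frac{5424}{43993} = \frac{\sqrt{105 - -152}}{-23981} + \frac{5424}{43993} = \sqrt{105 + 152} \left(- \frac{1}{23981}\right) + 5424 \cdot \frac{1}{43993} = \sqrt{257} \left(- \frac{1}{23981}\right) + \frac{5424}{43993} = - \frac{\sqrt{257}}{23981} + \frac{5424}{43993} = \frac{5424}{43993} - \frac{\sqrt{257}}{23981}$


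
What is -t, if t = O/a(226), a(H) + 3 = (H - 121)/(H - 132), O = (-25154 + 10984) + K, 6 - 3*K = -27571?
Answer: -1403702/531 ≈ -2643.5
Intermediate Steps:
K = 27577/3 (K = 2 - ⅓*(-27571) = 2 + 27571/3 = 27577/3 ≈ 9192.3)
O = -14933/3 (O = (-25154 + 10984) + 27577/3 = -14170 + 27577/3 = -14933/3 ≈ -4977.7)
a(H) = -3 + (-121 + H)/(-132 + H) (a(H) = -3 + (H - 121)/(H - 132) = -3 + (-121 + H)/(-132 + H))
t = 1403702/531 (t = -14933*(-132 + 226)/(275 - 2*226)/3 = -14933*94/(275 - 452)/3 = -14933/(3*((1/94)*(-177))) = -14933/(3*(-177/94)) = -14933/3*(-94/177) = 1403702/531 ≈ 2643.5)
-t = -1*1403702/531 = -1403702/531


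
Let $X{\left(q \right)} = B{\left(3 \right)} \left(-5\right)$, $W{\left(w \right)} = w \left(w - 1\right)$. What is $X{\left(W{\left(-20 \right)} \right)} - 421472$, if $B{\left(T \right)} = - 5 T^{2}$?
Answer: $-421247$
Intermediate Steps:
$W{\left(w \right)} = w \left(-1 + w\right)$
$X{\left(q \right)} = 225$ ($X{\left(q \right)} = - 5 \cdot 3^{2} \left(-5\right) = \left(-5\right) 9 \left(-5\right) = \left(-45\right) \left(-5\right) = 225$)
$X{\left(W{\left(-20 \right)} \right)} - 421472 = 225 - 421472 = -421247$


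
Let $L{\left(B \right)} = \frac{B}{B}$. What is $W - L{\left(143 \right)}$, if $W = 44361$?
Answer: $44360$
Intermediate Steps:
$L{\left(B \right)} = 1$
$W - L{\left(143 \right)} = 44361 - 1 = 44360$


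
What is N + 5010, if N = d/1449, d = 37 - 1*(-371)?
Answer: 2419966/483 ≈ 5010.3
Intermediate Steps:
d = 408 (d = 37 + 371 = 408)
N = 136/483 (N = 408/1449 = 408*(1/1449) = 136/483 ≈ 0.28157)
N + 5010 = 136/483 + 5010 = 2419966/483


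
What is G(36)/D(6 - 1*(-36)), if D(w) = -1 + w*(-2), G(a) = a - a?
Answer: 0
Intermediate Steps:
G(a) = 0
D(w) = -1 - 2*w
G(36)/D(6 - 1*(-36)) = 0/(-1 - 2*(6 - 1*(-36))) = 0/(-1 - 2*(6 + 36)) = 0/(-1 - 2*42) = 0/(-1 - 84) = 0/(-85) = 0*(-1/85) = 0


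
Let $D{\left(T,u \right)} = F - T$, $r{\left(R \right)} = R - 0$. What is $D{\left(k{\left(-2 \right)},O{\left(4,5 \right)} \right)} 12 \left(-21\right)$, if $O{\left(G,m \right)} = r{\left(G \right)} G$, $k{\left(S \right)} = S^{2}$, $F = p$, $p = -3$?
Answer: $1764$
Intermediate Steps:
$F = -3$
$r{\left(R \right)} = R$ ($r{\left(R \right)} = R + 0 = R$)
$O{\left(G,m \right)} = G^{2}$ ($O{\left(G,m \right)} = G G = G^{2}$)
$D{\left(T,u \right)} = -3 - T$
$D{\left(k{\left(-2 \right)},O{\left(4,5 \right)} \right)} 12 \left(-21\right) = \left(-3 - \left(-2\right)^{2}\right) 12 \left(-21\right) = \left(-3 - 4\right) 12 \left(-21\right) = \left(-7\right) 12 \left(-21\right) = \left(-84\right) \left(-21\right) = 1764$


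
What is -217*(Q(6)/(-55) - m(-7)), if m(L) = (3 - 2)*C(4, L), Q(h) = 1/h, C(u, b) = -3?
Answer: -214613/330 ≈ -650.34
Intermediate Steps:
m(L) = -3 (m(L) = (3 - 2)*(-3) = 1*(-3) = -3)
-217*(Q(6)/(-55) - m(-7)) = -217*(1/(6*(-55)) - 1*(-3)) = -217*((⅙)*(-1/55) + 3) = -217*(-1/330 + 3) = -217*989/330 = -214613/330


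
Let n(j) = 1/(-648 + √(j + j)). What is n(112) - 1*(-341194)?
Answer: 17899037159/52460 - √14/104920 ≈ 3.4119e+5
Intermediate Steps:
n(j) = 1/(-648 + √2*√j) (n(j) = 1/(-648 + √(2*j)) = 1/(-648 + √2*√j))
n(112) - 1*(-341194) = 1/(-648 + √2*√112) - 1*(-341194) = 1/(-648 + √2*(4*√7)) + 341194 = 1/(-648 + 4*√14) + 341194 = 341194 + 1/(-648 + 4*√14)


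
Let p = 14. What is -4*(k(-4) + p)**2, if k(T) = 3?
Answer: -1156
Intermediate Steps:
-4*(k(-4) + p)**2 = -4*(3 + 14)**2 = -4*17**2 = -4*289 = -1156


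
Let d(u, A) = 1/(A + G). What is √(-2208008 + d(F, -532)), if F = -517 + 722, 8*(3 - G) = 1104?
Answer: I*√982318471779/667 ≈ 1485.9*I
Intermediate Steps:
G = -135 (G = 3 - ⅛*1104 = 3 - 138 = -135)
F = 205
d(u, A) = 1/(-135 + A) (d(u, A) = 1/(A - 135) = 1/(-135 + A))
√(-2208008 + d(F, -532)) = √(-2208008 + 1/(-135 - 532)) = √(-2208008 + 1/(-667)) = √(-2208008 - 1/667) = √(-1472741337/667) = I*√982318471779/667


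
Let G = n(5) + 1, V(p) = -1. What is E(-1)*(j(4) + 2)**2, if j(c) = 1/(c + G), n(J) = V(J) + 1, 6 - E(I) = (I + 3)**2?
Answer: 242/25 ≈ 9.6800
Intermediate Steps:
E(I) = 6 - (3 + I)**2 (E(I) = 6 - (I + 3)**2 = 6 - (3 + I)**2)
n(J) = 0 (n(J) = -1 + 1 = 0)
G = 1 (G = 0 + 1 = 1)
j(c) = 1/(1 + c) (j(c) = 1/(c + 1) = 1/(1 + c))
E(-1)*(j(4) + 2)**2 = (6 - (3 - 1)**2)*(1/(1 + 4) + 2)**2 = (6 - 1*2**2)*(1/5 + 2)**2 = (6 - 1*4)*(1/5 + 2)**2 = (6 - 4)*(11/5)**2 = 2*(121/25) = 242/25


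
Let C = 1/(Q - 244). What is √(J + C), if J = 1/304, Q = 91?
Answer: I*√48773/3876 ≈ 0.056978*I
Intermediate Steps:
J = 1/304 ≈ 0.0032895
C = -1/153 (C = 1/(91 - 244) = 1/(-153) = -1/153 ≈ -0.0065359)
√(J + C) = √(1/304 - 1/153) = √(-151/46512) = I*√48773/3876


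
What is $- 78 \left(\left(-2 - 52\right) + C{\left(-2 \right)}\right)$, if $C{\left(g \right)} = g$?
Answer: $4368$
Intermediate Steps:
$- 78 \left(\left(-2 - 52\right) + C{\left(-2 \right)}\right) = - 78 \left(\left(-2 - 52\right) - 2\right) = - 78 \left(-54 - 2\right) = \left(-78\right) \left(-56\right) = 4368$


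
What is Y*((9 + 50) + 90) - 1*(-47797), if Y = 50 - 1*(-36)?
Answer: 60611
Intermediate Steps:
Y = 86 (Y = 50 + 36 = 86)
Y*((9 + 50) + 90) - 1*(-47797) = 86*((9 + 50) + 90) - 1*(-47797) = 86*(59 + 90) + 47797 = 86*149 + 47797 = 12814 + 47797 = 60611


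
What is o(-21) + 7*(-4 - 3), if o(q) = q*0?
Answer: -49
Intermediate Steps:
o(q) = 0
o(-21) + 7*(-4 - 3) = 0 + 7*(-4 - 3) = 0 + 7*(-7) = 0 - 49 = -49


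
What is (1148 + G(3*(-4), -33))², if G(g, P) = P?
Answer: 1243225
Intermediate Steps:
(1148 + G(3*(-4), -33))² = (1148 - 33)² = 1115² = 1243225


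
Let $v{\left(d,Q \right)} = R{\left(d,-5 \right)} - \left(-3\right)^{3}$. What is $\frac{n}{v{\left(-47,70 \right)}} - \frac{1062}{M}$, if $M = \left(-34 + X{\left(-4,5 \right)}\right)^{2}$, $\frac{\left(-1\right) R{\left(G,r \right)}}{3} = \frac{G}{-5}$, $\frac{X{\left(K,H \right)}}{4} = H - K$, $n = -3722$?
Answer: $\frac{17017}{6} \approx 2836.2$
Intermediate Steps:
$X{\left(K,H \right)} = - 4 K + 4 H$ ($X{\left(K,H \right)} = 4 \left(H - K\right) = - 4 K + 4 H$)
$R{\left(G,r \right)} = \frac{3 G}{5}$ ($R{\left(G,r \right)} = - 3 \frac{G}{-5} = - 3 G \left(- \frac{1}{5}\right) = - 3 \left(- \frac{G}{5}\right) = \frac{3 G}{5}$)
$M = 4$ ($M = \left(-34 + \left(\left(-4\right) \left(-4\right) + 4 \cdot 5\right)\right)^{2} = \left(-34 + \left(16 + 20\right)\right)^{2} = \left(-34 + 36\right)^{2} = 2^{2} = 4$)
$v{\left(d,Q \right)} = 27 + \frac{3 d}{5}$ ($v{\left(d,Q \right)} = \frac{3 d}{5} - \left(-3\right)^{3} = \frac{3 d}{5} - -27 = \frac{3 d}{5} + 27 = 27 + \frac{3 d}{5}$)
$\frac{n}{v{\left(-47,70 \right)}} - \frac{1062}{M} = - \frac{3722}{27 + \frac{3}{5} \left(-47\right)} - \frac{1062}{4} = - \frac{3722}{27 - \frac{141}{5}} - \frac{531}{2} = - \frac{3722}{- \frac{6}{5}} - \frac{531}{2} = \left(-3722\right) \left(- \frac{5}{6}\right) - \frac{531}{2} = \frac{9305}{3} - \frac{531}{2} = \frac{17017}{6}$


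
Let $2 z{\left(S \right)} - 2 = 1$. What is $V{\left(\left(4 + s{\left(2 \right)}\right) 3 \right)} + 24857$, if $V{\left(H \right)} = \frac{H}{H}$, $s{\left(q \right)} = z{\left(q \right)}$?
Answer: $24858$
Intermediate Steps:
$z{\left(S \right)} = \frac{3}{2}$ ($z{\left(S \right)} = 1 + \frac{1}{2} \cdot 1 = 1 + \frac{1}{2} = \frac{3}{2}$)
$s{\left(q \right)} = \frac{3}{2}$
$V{\left(H \right)} = 1$
$V{\left(\left(4 + s{\left(2 \right)}\right) 3 \right)} + 24857 = 1 + 24857 = 24858$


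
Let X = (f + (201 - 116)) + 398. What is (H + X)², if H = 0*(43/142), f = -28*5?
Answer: 117649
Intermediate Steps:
f = -140
X = 343 (X = (-140 + (201 - 116)) + 398 = (-140 + 85) + 398 = -55 + 398 = 343)
H = 0 (H = 0*(43*(1/142)) = 0*(43/142) = 0)
(H + X)² = (0 + 343)² = 343² = 117649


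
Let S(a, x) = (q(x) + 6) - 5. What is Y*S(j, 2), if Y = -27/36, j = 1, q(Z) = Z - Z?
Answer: -¾ ≈ -0.75000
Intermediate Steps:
q(Z) = 0
S(a, x) = 1 (S(a, x) = (0 + 6) - 5 = 6 - 5 = 1)
Y = -¾ (Y = -27*1/36 = -¾ ≈ -0.75000)
Y*S(j, 2) = -¾*1 = -¾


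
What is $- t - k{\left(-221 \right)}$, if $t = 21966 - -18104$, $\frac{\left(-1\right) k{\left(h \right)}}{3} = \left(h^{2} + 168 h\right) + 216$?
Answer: $-4283$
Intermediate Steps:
$k{\left(h \right)} = -648 - 504 h - 3 h^{2}$ ($k{\left(h \right)} = - 3 \left(\left(h^{2} + 168 h\right) + 216\right) = - 3 \left(216 + h^{2} + 168 h\right) = -648 - 504 h - 3 h^{2}$)
$t = 40070$ ($t = 21966 + 18104 = 40070$)
$- t - k{\left(-221 \right)} = \left(-1\right) 40070 - \left(-648 - -111384 - 3 \left(-221\right)^{2}\right) = -40070 - \left(-648 + 111384 - 146523\right) = -40070 - -35787 = -40070 + 35787 = -4283$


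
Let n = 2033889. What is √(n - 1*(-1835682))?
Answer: √3869571 ≈ 1967.1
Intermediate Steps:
√(n - 1*(-1835682)) = √(2033889 - 1*(-1835682)) = √(2033889 + 1835682) = √3869571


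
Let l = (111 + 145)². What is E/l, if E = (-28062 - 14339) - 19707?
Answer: -15527/16384 ≈ -0.94769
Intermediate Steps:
E = -62108 (E = -42401 - 19707 = -62108)
l = 65536 (l = 256² = 65536)
E/l = -62108/65536 = -62108*1/65536 = -15527/16384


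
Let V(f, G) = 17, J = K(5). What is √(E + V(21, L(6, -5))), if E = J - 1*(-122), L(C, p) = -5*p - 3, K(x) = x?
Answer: 12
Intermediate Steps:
J = 5
L(C, p) = -3 - 5*p
E = 127 (E = 5 - 1*(-122) = 5 + 122 = 127)
√(E + V(21, L(6, -5))) = √(127 + 17) = √144 = 12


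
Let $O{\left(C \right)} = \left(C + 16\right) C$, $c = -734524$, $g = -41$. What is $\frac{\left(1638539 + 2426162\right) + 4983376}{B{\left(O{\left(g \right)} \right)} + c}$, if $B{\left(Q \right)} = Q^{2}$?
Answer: $\frac{9048077}{316101} \approx 28.624$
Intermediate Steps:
$O{\left(C \right)} = C \left(16 + C\right)$ ($O{\left(C \right)} = \left(16 + C\right) C = C \left(16 + C\right)$)
$\frac{\left(1638539 + 2426162\right) + 4983376}{B{\left(O{\left(g \right)} \right)} + c} = \frac{\left(1638539 + 2426162\right) + 4983376}{\left(- 41 \left(16 - 41\right)\right)^{2} - 734524} = \frac{4064701 + 4983376}{\left(\left(-41\right) \left(-25\right)\right)^{2} - 734524} = \frac{9048077}{1025^{2} - 734524} = \frac{9048077}{1050625 - 734524} = \frac{9048077}{316101}$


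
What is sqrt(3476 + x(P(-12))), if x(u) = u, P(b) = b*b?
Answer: 2*sqrt(905) ≈ 60.166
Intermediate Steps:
P(b) = b**2
sqrt(3476 + x(P(-12))) = sqrt(3476 + (-12)**2) = sqrt(3476 + 144) = sqrt(3620) = 2*sqrt(905)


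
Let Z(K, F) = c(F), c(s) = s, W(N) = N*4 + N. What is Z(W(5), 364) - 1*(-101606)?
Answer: 101970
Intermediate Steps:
W(N) = 5*N (W(N) = 4*N + N = 5*N)
Z(K, F) = F
Z(W(5), 364) - 1*(-101606) = 364 - 1*(-101606) = 364 + 101606 = 101970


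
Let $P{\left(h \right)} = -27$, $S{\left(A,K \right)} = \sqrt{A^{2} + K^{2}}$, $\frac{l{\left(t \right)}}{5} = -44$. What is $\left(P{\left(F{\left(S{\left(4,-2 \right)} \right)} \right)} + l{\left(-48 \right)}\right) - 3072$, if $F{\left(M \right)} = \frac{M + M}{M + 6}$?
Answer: $-3319$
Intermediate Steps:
$l{\left(t \right)} = -220$ ($l{\left(t \right)} = 5 \left(-44\right) = -220$)
$F{\left(M \right)} = \frac{2 M}{6 + M}$
$\left(P{\left(F{\left(S{\left(4,-2 \right)} \right)} \right)} + l{\left(-48 \right)}\right) - 3072 = \left(-27 - 220\right) - 3072 = -247 - 3072 = -3319$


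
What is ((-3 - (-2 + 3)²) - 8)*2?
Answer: -24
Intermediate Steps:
((-3 - (-2 + 3)²) - 8)*2 = ((-3 - 1*1²) - 8)*2 = ((-3 - 1*1) - 8)*2 = ((-3 - 1) - 8)*2 = (-4 - 8)*2 = -12*2 = -24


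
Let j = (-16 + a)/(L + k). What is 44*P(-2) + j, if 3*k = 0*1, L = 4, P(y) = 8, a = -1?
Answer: 1391/4 ≈ 347.75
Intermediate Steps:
k = 0 (k = (0*1)/3 = (⅓)*0 = 0)
j = -17/4 (j = (-16 - 1)/(4 + 0) = -17/4 ≈ -4.2500)
44*P(-2) + j = 44*8 - 17/4 = 352 - 17/4 = 1391/4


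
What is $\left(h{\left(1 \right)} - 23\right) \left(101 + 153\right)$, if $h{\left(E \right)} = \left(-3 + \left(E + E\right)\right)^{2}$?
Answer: $-5588$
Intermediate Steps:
$h{\left(E \right)} = \left(-3 + 2 E\right)^{2}$
$\left(h{\left(1 \right)} - 23\right) \left(101 + 153\right) = \left(\left(-3 + 2 \cdot 1\right)^{2} - 23\right) \left(101 + 153\right) = \left(\left(-3 + 2\right)^{2} - 23\right) 254 = \left(\left(-1\right)^{2} - 23\right) 254 = \left(1 - 23\right) 254 = \left(-22\right) 254 = -5588$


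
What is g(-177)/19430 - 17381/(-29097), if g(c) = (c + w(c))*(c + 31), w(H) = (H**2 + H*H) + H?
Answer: -132169886209/282677355 ≈ -467.56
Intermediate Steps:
w(H) = H + 2*H**2 (w(H) = (H**2 + H**2) + H = 2*H**2 + H = H + 2*H**2)
g(c) = (31 + c)*(c + c*(1 + 2*c)) (g(c) = (c + c*(1 + 2*c))*(c + 31) = (c + c*(1 + 2*c))*(31 + c) = (31 + c)*(c + c*(1 + 2*c)))
g(-177)/19430 - 17381/(-29097) = (2*(-177)*(31 + (-177)**2 + 32*(-177)))/19430 - 17381/(-29097) = (2*(-177)*(31 + 31329 - 5664))*(1/19430) - 17381*(-1/29097) = (2*(-177)*25696)*(1/19430) + 17381/29097 = -9096384*1/19430 + 17381/29097 = -4548192/9715 + 17381/29097 = -132169886209/282677355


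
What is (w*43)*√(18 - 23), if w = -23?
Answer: -989*I*√5 ≈ -2211.5*I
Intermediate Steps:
(w*43)*√(18 - 23) = (-23*43)*√(18 - 23) = -989*I*√5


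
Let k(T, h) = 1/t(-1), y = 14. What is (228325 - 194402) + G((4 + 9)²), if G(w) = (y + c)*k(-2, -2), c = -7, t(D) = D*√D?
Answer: 33923 + 7*I ≈ 33923.0 + 7.0*I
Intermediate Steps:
t(D) = D^(3/2)
k(T, h) = I (k(T, h) = 1/((-1)^(3/2)) = 1/(-I) = I)
G(w) = 7*I (G(w) = (14 - 7)*I = 7*I)
(228325 - 194402) + G((4 + 9)²) = (228325 - 194402) + 7*I = 33923 + 7*I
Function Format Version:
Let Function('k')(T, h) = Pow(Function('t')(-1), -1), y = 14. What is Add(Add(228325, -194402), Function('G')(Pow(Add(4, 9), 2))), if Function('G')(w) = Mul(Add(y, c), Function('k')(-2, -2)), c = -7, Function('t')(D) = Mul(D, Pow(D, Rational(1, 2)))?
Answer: Add(33923, Mul(7, I)) ≈ Add(33923., Mul(7.0000, I))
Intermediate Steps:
Function('t')(D) = Pow(D, Rational(3, 2))
Function('k')(T, h) = I (Function('k')(T, h) = Pow(Pow(-1, Rational(3, 2)), -1) = Pow(Mul(-1, I), -1) = I)
Function('G')(w) = Mul(7, I) (Function('G')(w) = Mul(Add(14, -7), I) = Mul(7, I))
Add(Add(228325, -194402), Function('G')(Pow(Add(4, 9), 2))) = Add(Add(228325, -194402), Mul(7, I)) = Add(33923, Mul(7, I))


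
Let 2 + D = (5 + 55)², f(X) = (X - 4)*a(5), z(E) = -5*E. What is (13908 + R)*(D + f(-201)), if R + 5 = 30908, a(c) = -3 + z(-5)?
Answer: -40867632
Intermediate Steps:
a(c) = 22 (a(c) = -3 - 5*(-5) = -3 + 25 = 22)
R = 30903 (R = -5 + 30908 = 30903)
f(X) = -88 + 22*X (f(X) = (X - 4)*22 = (-4 + X)*22 = -88 + 22*X)
D = 3598 (D = -2 + (5 + 55)² = -2 + 60² = -2 + 3600 = 3598)
(13908 + R)*(D + f(-201)) = (13908 + 30903)*(3598 + (-88 + 22*(-201))) = 44811*(3598 + (-88 - 4422)) = 44811*(3598 - 4510) = 44811*(-912) = -40867632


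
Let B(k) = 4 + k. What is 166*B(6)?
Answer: 1660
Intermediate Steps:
166*B(6) = 166*(4 + 6) = 166*10 = 1660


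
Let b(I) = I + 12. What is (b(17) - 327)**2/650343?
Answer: 88804/650343 ≈ 0.13655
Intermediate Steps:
b(I) = 12 + I
(b(17) - 327)**2/650343 = ((12 + 17) - 327)**2/650343 = (29 - 327)**2*(1/650343) = (-298)**2*(1/650343) = 88804*(1/650343) = 88804/650343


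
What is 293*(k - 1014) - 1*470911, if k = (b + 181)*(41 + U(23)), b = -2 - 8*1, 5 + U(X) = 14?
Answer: 1737137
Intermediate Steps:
U(X) = 9 (U(X) = -5 + 14 = 9)
b = -10 (b = -2 - 8 = -10)
k = 8550 (k = (-10 + 181)*(41 + 9) = 171*50 = 8550)
293*(k - 1014) - 1*470911 = 293*(8550 - 1014) - 1*470911 = 293*7536 - 470911 = 2208048 - 470911 = 1737137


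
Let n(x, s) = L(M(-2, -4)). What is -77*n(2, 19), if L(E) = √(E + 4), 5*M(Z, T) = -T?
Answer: -154*√30/5 ≈ -168.70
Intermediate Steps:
M(Z, T) = -T/5 (M(Z, T) = (-T)/5 = -T/5)
L(E) = √(4 + E)
n(x, s) = 2*√30/5 (n(x, s) = √(4 - ⅕*(-4)) = √(4 + ⅘) = √(24/5) = 2*√30/5)
-77*n(2, 19) = -154*√30/5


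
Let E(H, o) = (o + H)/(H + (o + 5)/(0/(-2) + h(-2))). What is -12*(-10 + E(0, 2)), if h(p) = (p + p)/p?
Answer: 792/7 ≈ 113.14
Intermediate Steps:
h(p) = 2 (h(p) = (2*p)/p = 2)
E(H, o) = (H + o)/(5/2 + H + o/2) (E(H, o) = (o + H)/(H + (o + 5)/(0/(-2) + 2)) = (H + o)/(H + (5 + o)/(0*(-½) + 2)) = (H + o)/(H + (5 + o)/(0 + 2)) = (H + o)/(H + (5 + o)/2) = (H + o)/(H + (5 + o)*(½)) = (H + o)/(H + (5/2 + o/2)) = (H + o)/(5/2 + H + o/2))
-12*(-10 + E(0, 2)) = -12*(-10 + 2*(0 + 2)/(5 + 2 + 2*0)) = -12*(-10 + 2*2/(5 + 2 + 0)) = -12*(-10 + 2*2/7) = -12*(-10 + 2*(⅐)*2) = -12*(-10 + 4/7) = -12*(-66/7) = 792/7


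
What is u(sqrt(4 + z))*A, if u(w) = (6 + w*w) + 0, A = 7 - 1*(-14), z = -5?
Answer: 105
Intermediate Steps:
A = 21 (A = 7 + 14 = 21)
u(w) = 6 + w**2 (u(w) = (6 + w**2) + 0 = 6 + w**2)
u(sqrt(4 + z))*A = (6 + (sqrt(4 - 5))**2)*21 = (6 + (sqrt(-1))**2)*21 = (6 + I**2)*21 = (6 - 1)*21 = 5*21 = 105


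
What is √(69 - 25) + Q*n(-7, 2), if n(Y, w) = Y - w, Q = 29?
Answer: -261 + 2*√11 ≈ -254.37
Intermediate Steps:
√(69 - 25) + Q*n(-7, 2) = √(69 - 25) + 29*(-7 - 1*2) = √44 + 29*(-7 - 2) = 2*√11 + 29*(-9) = 2*√11 - 261 = -261 + 2*√11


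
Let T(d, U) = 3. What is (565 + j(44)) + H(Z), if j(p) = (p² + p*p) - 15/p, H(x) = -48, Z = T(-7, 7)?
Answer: 193101/44 ≈ 4388.7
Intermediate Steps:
Z = 3
j(p) = -15/p + 2*p² (j(p) = (p² + p²) - 15/p = 2*p² - 15/p = -15/p + 2*p²)
(565 + j(44)) + H(Z) = (565 + (-15 + 2*44³)/44) - 48 = (565 + (-15 + 2*85184)/44) - 48 = (565 + (-15 + 170368)/44) - 48 = (565 + (1/44)*170353) - 48 = (565 + 170353/44) - 48 = 195213/44 - 48 = 193101/44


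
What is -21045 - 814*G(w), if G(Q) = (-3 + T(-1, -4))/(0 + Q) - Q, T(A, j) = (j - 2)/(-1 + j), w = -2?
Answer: -117028/5 ≈ -23406.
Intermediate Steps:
T(A, j) = (-2 + j)/(-1 + j)
G(Q) = -Q - 9/(5*Q) (G(Q) = (-3 + (-2 - 4)/(-1 - 4))/(0 + Q) - Q = (-3 - 6/(-5))/Q - Q = (-3 - ⅕*(-6))/Q - Q = (-3 + 6/5)/Q - Q = -9/(5*Q) - Q = -Q - 9/(5*Q))
-21045 - 814*G(w) = -21045 - 814*(-1*(-2) - 9/5/(-2)) = -21045 - 814*(2 - 9/5*(-½)) = -21045 - 814*(2 + 9/10) = -21045 - 814*29/10 = -21045 - 11803/5 = -117028/5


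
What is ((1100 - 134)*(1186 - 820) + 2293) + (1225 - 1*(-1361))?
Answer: 358435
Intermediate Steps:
((1100 - 134)*(1186 - 820) + 2293) + (1225 - 1*(-1361)) = (966*366 + 2293) + (1225 + 1361) = (353556 + 2293) + 2586 = 355849 + 2586 = 358435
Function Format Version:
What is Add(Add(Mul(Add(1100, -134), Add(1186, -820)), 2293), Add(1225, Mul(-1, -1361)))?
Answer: 358435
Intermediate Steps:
Add(Add(Mul(Add(1100, -134), Add(1186, -820)), 2293), Add(1225, Mul(-1, -1361))) = Add(Add(Mul(966, 366), 2293), Add(1225, 1361)) = Add(Add(353556, 2293), 2586) = Add(355849, 2586) = 358435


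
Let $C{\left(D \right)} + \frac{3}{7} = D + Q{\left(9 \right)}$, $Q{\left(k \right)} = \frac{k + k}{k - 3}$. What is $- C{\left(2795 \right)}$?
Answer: $- \frac{19583}{7} \approx -2797.6$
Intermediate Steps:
$Q{\left(k \right)} = \frac{2 k}{-3 + k}$
$C{\left(D \right)} = \frac{18}{7} + D$ ($C{\left(D \right)} = - \frac{3}{7} + \left(D + 2 \cdot 9 \frac{1}{-3 + 9}\right) = - \frac{3}{7} + \left(D + 2 \cdot 9 \cdot \frac{1}{6}\right) = - \frac{3}{7} + \left(D + 3\right) = - \frac{3}{7} + \left(3 + D\right) = \frac{18}{7} + D$)
$- C{\left(2795 \right)} = - (\frac{18}{7} + 2795) = \left(-1\right) \frac{19583}{7} = - \frac{19583}{7}$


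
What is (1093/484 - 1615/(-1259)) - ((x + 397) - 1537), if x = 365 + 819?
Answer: -24653917/609356 ≈ -40.459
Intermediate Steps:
x = 1184
(1093/484 - 1615/(-1259)) - ((x + 397) - 1537) = (1093/484 - 1615/(-1259)) - ((1184 + 397) - 1537) = (1093*(1/484) - 1615*(-1/1259)) - (1581 - 1537) = (1093/484 + 1615/1259) - 1*44 = 2157747/609356 - 44 = -24653917/609356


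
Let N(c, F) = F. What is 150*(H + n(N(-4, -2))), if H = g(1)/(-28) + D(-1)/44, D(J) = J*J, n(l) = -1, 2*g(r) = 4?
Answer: -24225/154 ≈ -157.31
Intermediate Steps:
g(r) = 2 (g(r) = (1/2)*4 = 2)
D(J) = J**2
H = -15/308 (H = 2/(-28) + (-1)**2/44 = 2*(-1/28) + 1*(1/44) = -1/14 + 1/44 = -15/308 ≈ -0.048701)
150*(H + n(N(-4, -2))) = 150*(-15/308 - 1) = 150*(-323/308) = -24225/154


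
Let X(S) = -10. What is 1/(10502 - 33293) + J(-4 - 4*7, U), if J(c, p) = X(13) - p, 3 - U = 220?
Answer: 4717736/22791 ≈ 207.00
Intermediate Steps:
U = -217 (U = 3 - 1*220 = 3 - 220 = -217)
J(c, p) = -10 - p
1/(10502 - 33293) + J(-4 - 4*7, U) = 1/(10502 - 33293) + (-10 - 1*(-217)) = 1/(-22791) + (-10 + 217) = -1/22791 + 207 = 4717736/22791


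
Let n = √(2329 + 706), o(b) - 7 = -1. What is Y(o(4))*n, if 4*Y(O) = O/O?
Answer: √3035/4 ≈ 13.773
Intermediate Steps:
o(b) = 6 (o(b) = 7 - 1 = 6)
Y(O) = ¼ (Y(O) = (O/O)/4 = (¼)*1 = ¼)
n = √3035 ≈ 55.091
Y(o(4))*n = √3035/4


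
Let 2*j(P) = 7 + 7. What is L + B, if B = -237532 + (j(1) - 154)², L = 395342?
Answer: 179419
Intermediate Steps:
j(P) = 7 (j(P) = (7 + 7)/2 = (½)*14 = 7)
B = -215923 (B = -237532 + (7 - 154)² = -237532 + (-147)² = -237532 + 21609 = -215923)
L + B = 395342 - 215923 = 179419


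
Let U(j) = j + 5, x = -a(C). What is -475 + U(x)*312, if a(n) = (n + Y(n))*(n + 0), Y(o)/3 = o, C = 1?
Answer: -163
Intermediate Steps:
Y(o) = 3*o
a(n) = 4*n**2 (a(n) = (n + 3*n)*(n + 0) = (4*n)*n = 4*n**2)
x = -4 (x = -4*1**2 = -4 ≈ -4.0000)
U(j) = 5 + j
-475 + U(x)*312 = -475 + (5 - 4)*312 = -475 + 1*312 = -475 + 312 = -163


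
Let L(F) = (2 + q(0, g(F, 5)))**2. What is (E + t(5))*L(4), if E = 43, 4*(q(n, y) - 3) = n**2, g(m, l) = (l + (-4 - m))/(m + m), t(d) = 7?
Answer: 1250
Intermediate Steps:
g(m, l) = (-4 + l - m)/(2*m) (g(m, l) = (-4 + l - m)/((2*m)) = (-4 + l - m)*(1/(2*m)) = (-4 + l - m)/(2*m))
q(n, y) = 3 + n**2/4
L(F) = 25 (L(F) = (2 + (3 + (1/4)*0**2))**2 = (2 + (3 + (1/4)*0))**2 = (2 + (3 + 0))**2 = (2 + 3)**2 = 5**2 = 25)
(E + t(5))*L(4) = (43 + 7)*25 = 50*25 = 1250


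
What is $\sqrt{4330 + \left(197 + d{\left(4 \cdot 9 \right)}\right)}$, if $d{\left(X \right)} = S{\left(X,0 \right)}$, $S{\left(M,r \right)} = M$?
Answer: $39 \sqrt{3} \approx 67.55$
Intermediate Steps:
$d{\left(X \right)} = X$
$\sqrt{4330 + \left(197 + d{\left(4 \cdot 9 \right)}\right)} = \sqrt{4330 + \left(197 + 4 \cdot 9\right)} = \sqrt{4330 + \left(197 + 36\right)} = \sqrt{4330 + 233} = \sqrt{4563} = 39 \sqrt{3}$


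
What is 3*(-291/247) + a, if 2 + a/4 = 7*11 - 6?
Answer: 67299/247 ≈ 272.47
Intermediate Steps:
a = 276 (a = -8 + 4*(7*11 - 6) = -8 + 4*(77 - 6) = -8 + 4*71 = -8 + 284 = 276)
3*(-291/247) + a = 3*(-291/247) + 276 = -873/247 + 276 = 67299/247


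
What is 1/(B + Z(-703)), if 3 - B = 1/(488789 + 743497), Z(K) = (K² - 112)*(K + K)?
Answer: -1232286/856069551236395 ≈ -1.4395e-9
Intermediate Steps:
Z(K) = 2*K*(-112 + K²) (Z(K) = (-112 + K²)*(2*K) = 2*K*(-112 + K²))
B = 3696857/1232286 (B = 3 - 1/(488789 + 743497) = 3 - 1/1232286 = 3696857/1232286 ≈ 3.0000)
1/(B + Z(-703)) = 1/(3696857/1232286 + 2*(-703)*(-112 + (-703)²)) = 1/(3696857/1232286 + 2*(-703)*(-112 + 494209)) = 1/(3696857/1232286 + 2*(-703)*494097) = 1/(3696857/1232286 - 694700382) = 1/(-856069551236395/1232286) = -1232286/856069551236395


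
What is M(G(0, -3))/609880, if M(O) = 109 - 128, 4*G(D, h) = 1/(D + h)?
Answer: -19/609880 ≈ -3.1154e-5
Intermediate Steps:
G(D, h) = 1/(4*(D + h))
M(O) = -19
M(G(0, -3))/609880 = -19/609880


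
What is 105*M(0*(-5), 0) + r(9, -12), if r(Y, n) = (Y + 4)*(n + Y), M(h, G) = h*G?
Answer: -39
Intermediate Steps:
M(h, G) = G*h
r(Y, n) = (4 + Y)*(Y + n)
105*M(0*(-5), 0) + r(9, -12) = 105*(0*(0*(-5))) + (9² + 4*9 + 4*(-12) + 9*(-12)) = 105*(0*0) + (81 + 36 - 48 - 108) = 105*0 - 39 = 0 - 39 = -39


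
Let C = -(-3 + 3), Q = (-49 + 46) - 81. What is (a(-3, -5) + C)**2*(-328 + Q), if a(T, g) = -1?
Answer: -412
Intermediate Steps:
Q = -84 (Q = -3 - 81 = -84)
C = 0 (C = -1*0 = 0)
(a(-3, -5) + C)**2*(-328 + Q) = (-1 + 0)**2*(-328 - 84) = (-1)**2*(-412) = 1*(-412) = -412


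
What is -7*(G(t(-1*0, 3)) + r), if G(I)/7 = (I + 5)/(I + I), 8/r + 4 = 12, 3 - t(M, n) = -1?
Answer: -497/8 ≈ -62.125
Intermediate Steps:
t(M, n) = 4 (t(M, n) = 3 - 1*(-1) = 3 + 1 = 4)
r = 1 (r = 8/(-4 + 12) = 8/8 = 8*(⅛) = 1)
G(I) = 7*(5 + I)/(2*I) (G(I) = 7*((I + 5)/(I + I)) = 7*((5 + I)/((2*I))) = 7*((5 + I)*(1/(2*I))) = 7*((5 + I)/(2*I)) = 7*(5 + I)/(2*I))
-7*(G(t(-1*0, 3)) + r) = -7*((7/2)*(5 + 4)/4 + 1) = -7*((7/2)*(¼)*9 + 1) = -7*(63/8 + 1) = -7*71/8 = -497/8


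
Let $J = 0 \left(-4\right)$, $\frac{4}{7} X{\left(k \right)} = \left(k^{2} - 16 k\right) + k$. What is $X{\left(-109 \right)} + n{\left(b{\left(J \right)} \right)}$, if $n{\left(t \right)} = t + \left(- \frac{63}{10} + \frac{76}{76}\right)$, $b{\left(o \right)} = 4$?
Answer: $\frac{236517}{10} \approx 23652.0$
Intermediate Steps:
$X{\left(k \right)} = - \frac{105 k}{4} + \frac{7 k^{2}}{4}$ ($X{\left(k \right)} = \frac{7 \left(\left(k^{2} - 16 k\right) + k\right)}{4} = \frac{7 \left(k^{2} - 15 k\right)}{4} = - \frac{105 k}{4} + \frac{7 k^{2}}{4}$)
$J = 0$
$n{\left(t \right)} = - \frac{53}{10} + t$ ($n{\left(t \right)} = t + \left(\left(-63\right) \frac{1}{10} + 76 \cdot \frac{1}{76}\right) = t + \left(- \frac{63}{10} + 1\right) = t - \frac{53}{10} = - \frac{53}{10} + t$)
$X{\left(-109 \right)} + n{\left(b{\left(J \right)} \right)} = \frac{7}{4} \left(-109\right) \left(-15 - 109\right) + \left(- \frac{53}{10} + 4\right) = \frac{7}{4} \left(-109\right) \left(-124\right) - \frac{13}{10} = 23653 - \frac{13}{10} = \frac{236517}{10}$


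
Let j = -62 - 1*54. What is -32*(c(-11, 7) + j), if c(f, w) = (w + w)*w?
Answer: 576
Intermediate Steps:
c(f, w) = 2*w**2 (c(f, w) = (2*w)*w = 2*w**2)
j = -116 (j = -62 - 54 = -116)
-32*(c(-11, 7) + j) = -32*(2*7**2 - 116) = -32*(2*49 - 116) = -32*(98 - 116) = -32*(-18) = 576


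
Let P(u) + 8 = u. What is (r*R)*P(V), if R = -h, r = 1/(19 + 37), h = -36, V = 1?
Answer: -9/2 ≈ -4.5000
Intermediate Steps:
P(u) = -8 + u
r = 1/56 ≈ 0.017857
R = 36 (R = -1*(-36) = 36)
(r*R)*P(V) = ((1/56)*36)*(-8 + 1) = (9/14)*(-7) = -9/2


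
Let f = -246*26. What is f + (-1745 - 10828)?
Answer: -18969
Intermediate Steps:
f = -6396
f + (-1745 - 10828) = -6396 + (-1745 - 10828) = -6396 - 12573 = -18969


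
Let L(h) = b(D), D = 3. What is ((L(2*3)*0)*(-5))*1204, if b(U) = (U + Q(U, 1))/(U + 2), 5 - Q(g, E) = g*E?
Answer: 0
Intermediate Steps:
Q(g, E) = 5 - E*g (Q(g, E) = 5 - g*E = 5 - E*g)
b(U) = 5/(2 + U) (b(U) = (U + (5 - 1*1*U))/(U + 2) = (U + (5 - U))/(2 + U) = 5/(2 + U))
L(h) = 1 (L(h) = 5/(2 + 3) = 5/5 = 5*(⅕) = 1)
((L(2*3)*0)*(-5))*1204 = ((1*0)*(-5))*1204 = (0*(-5))*1204 = 0*1204 = 0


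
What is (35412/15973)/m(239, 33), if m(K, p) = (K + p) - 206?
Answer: 5902/175703 ≈ 0.033591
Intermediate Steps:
m(K, p) = -206 + K + p
(35412/15973)/m(239, 33) = (35412/15973)/(-206 + 239 + 33) = (35412*(1/15973))/66 = (35412/15973)*(1/66) = 5902/175703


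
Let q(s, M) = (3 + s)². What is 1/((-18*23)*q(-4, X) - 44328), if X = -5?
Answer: -1/44742 ≈ -2.2350e-5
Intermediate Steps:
1/((-18*23)*q(-4, X) - 44328) = 1/((-18*23)*(3 - 4)² - 44328) = 1/(-414*(-1)² - 44328) = 1/(-414*1 - 44328) = 1/(-414 - 44328) = 1/(-44742) = -1/44742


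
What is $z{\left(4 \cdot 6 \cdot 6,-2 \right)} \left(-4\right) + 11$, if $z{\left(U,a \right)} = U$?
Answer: $-565$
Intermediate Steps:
$z{\left(4 \cdot 6 \cdot 6,-2 \right)} \left(-4\right) + 11 = 4 \cdot 6 \cdot 6 \left(-4\right) + 11 = 24 \cdot 6 \left(-4\right) + 11 = 144 \left(-4\right) + 11 = -576 + 11 = -565$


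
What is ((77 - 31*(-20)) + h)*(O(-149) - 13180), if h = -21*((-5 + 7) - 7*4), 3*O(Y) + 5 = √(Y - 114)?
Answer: -49154435/3 + 1243*I*√263/3 ≈ -1.6385e+7 + 6719.4*I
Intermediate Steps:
O(Y) = -5/3 + √(-114 + Y)/3 (O(Y) = -5/3 + √(Y - 114)/3 = -5/3 + √(-114 + Y)/3)
h = 546 (h = -21*(2 - 28) = -21*(-26) = 546)
((77 - 31*(-20)) + h)*(O(-149) - 13180) = ((77 - 31*(-20)) + 546)*((-5/3 + √(-114 - 149)/3) - 13180) = ((77 + 620) + 546)*((-5/3 + √(-263)/3) - 13180) = (697 + 546)*((-5/3 + (I*√263)/3) - 13180) = 1243*((-5/3 + I*√263/3) - 13180) = 1243*(-39545/3 + I*√263/3) = -49154435/3 + 1243*I*√263/3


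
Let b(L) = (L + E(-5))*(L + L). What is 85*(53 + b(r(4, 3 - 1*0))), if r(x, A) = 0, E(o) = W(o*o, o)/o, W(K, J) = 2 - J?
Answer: 4505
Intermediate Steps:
E(o) = (2 - o)/o
b(L) = 2*L*(-7/5 + L) (b(L) = (L + (2 - 1*(-5))/(-5))*(L + L) = (L - (2 + 5)/5)*(2*L) = (L - ⅕*7)*(2*L) = (L - 7/5)*(2*L) = (-7/5 + L)*(2*L) = 2*L*(-7/5 + L))
85*(53 + b(r(4, 3 - 1*0))) = 85*(53 + (⅖)*0*(-7 + 5*0)) = 85*(53 + (⅖)*0*(-7 + 0)) = 85*(53 + (⅖)*0*(-7)) = 85*(53 + 0) = 85*53 = 4505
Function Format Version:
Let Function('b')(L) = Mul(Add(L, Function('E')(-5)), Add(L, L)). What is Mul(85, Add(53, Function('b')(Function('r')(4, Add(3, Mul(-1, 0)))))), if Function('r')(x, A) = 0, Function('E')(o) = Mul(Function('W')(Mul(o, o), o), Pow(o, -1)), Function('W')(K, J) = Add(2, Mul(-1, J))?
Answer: 4505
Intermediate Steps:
Function('E')(o) = Mul(Pow(o, -1), Add(2, Mul(-1, o))) (Function('E')(o) = Mul(Add(2, Mul(-1, o)), Pow(o, -1)) = Mul(Pow(o, -1), Add(2, Mul(-1, o))))
Function('b')(L) = Mul(2, L, Add(Rational(-7, 5), L)) (Function('b')(L) = Mul(Add(L, Mul(Pow(-5, -1), Add(2, Mul(-1, -5)))), Add(L, L)) = Mul(Add(L, Mul(Rational(-1, 5), Add(2, 5))), Mul(2, L)) = Mul(Add(L, Mul(Rational(-1, 5), 7)), Mul(2, L)) = Mul(Add(L, Rational(-7, 5)), Mul(2, L)) = Mul(Add(Rational(-7, 5), L), Mul(2, L)) = Mul(2, L, Add(Rational(-7, 5), L)))
Mul(85, Add(53, Function('b')(Function('r')(4, Add(3, Mul(-1, 0)))))) = Mul(85, Add(53, Mul(Rational(2, 5), 0, Add(-7, Mul(5, 0))))) = Mul(85, Add(53, Mul(Rational(2, 5), 0, Add(-7, 0)))) = Mul(85, Add(53, Mul(Rational(2, 5), 0, -7))) = Mul(85, Add(53, 0)) = Mul(85, 53) = 4505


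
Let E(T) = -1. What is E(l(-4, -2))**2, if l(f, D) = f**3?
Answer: 1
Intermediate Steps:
E(l(-4, -2))**2 = (-1)**2 = 1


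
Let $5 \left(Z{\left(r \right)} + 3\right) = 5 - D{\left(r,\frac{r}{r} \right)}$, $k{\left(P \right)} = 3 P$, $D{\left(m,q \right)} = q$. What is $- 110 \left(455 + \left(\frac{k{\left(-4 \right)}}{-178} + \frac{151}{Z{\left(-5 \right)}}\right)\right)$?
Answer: $- \frac{3783160}{89} \approx -42507.0$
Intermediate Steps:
$Z{\left(r \right)} = - \frac{11}{5}$ ($Z{\left(r \right)} = -3 + \frac{5 - \frac{r}{r}}{5} = -3 + \frac{5 - 1}{5} = -3 + \frac{1}{5} \cdot 4 = -3 + \frac{4}{5} = - \frac{11}{5}$)
$- 110 \left(455 + \left(\frac{k{\left(-4 \right)}}{-178} + \frac{151}{Z{\left(-5 \right)}}\right)\right) = - 110 \left(455 + \left(\frac{3 \left(-4\right)}{-178} + \frac{151}{- \frac{11}{5}}\right)\right) = - 110 \left(455 + \left(\left(-12\right) \left(- \frac{1}{178}\right) + 151 \left(- \frac{5}{11}\right)\right)\right) = - 110 \left(455 + \left(\frac{6}{89} - \frac{755}{11}\right)\right) = - 110 \left(455 - \frac{67129}{979}\right) = \left(-110\right) \frac{378316}{979} = - \frac{3783160}{89}$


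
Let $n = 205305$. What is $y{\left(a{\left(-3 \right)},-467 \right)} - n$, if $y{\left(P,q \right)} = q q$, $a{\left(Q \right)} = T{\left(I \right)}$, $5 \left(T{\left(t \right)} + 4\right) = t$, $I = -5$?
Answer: $12784$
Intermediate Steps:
$T{\left(t \right)} = -4 + \frac{t}{5}$
$a{\left(Q \right)} = -5$ ($a{\left(Q \right)} = -4 + \frac{1}{5} \left(-5\right) = -4 - 1 = -5$)
$y{\left(P,q \right)} = q^{2}$
$y{\left(a{\left(-3 \right)},-467 \right)} - n = \left(-467\right)^{2} - 205305 = 218089 - 205305 = 12784$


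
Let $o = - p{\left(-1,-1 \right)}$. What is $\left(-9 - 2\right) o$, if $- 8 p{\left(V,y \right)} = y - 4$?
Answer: $\frac{55}{8} \approx 6.875$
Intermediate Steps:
$p{\left(V,y \right)} = \frac{1}{2} - \frac{y}{8}$ ($p{\left(V,y \right)} = - \frac{y - 4}{8} = - \frac{-4 + y}{8} = \frac{1}{2} - \frac{y}{8}$)
$o = - \frac{5}{8}$ ($o = - (\frac{1}{2} - - \frac{1}{8}) = - (\frac{1}{2} + \frac{1}{8}) = \left(-1\right) \frac{5}{8} = - \frac{5}{8} \approx -0.625$)
$\left(-9 - 2\right) o = \left(-9 - 2\right) \left(- \frac{5}{8}\right) = \left(-11\right) \left(- \frac{5}{8}\right) = \frac{55}{8}$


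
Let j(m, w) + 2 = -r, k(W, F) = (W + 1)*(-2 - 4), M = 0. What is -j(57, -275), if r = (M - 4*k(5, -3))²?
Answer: 20738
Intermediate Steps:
k(W, F) = -6 - 6*W (k(W, F) = (1 + W)*(-6) = -6 - 6*W)
r = 20736 (r = (0 - 4*(-6 - 6*5))² = (0 - 4*(-6 - 30))² = (0 - 4*(-36))² = (0 + 144)² = 144² = 20736)
j(m, w) = -20738 (j(m, w) = -2 - 1*20736 = -2 - 20736 = -20738)
-j(57, -275) = -1*(-20738) = 20738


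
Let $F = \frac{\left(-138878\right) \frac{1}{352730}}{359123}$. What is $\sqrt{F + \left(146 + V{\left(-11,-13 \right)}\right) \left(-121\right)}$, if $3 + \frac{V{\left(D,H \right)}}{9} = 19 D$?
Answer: $\frac{\sqrt{855268585692734656628491145}}{63336727895} \approx 461.74$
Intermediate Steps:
$V{\left(D,H \right)} = -27 + 171 D$ ($V{\left(D,H \right)} = -27 + 9 \cdot 19 D = -27 + 171 D$)
$F = - \frac{69439}{63336727895}$ ($F = \left(-138878\right) \frac{1}{352730} \cdot \frac{1}{359123} = \left(- \frac{69439}{176365}\right) \frac{1}{359123} = - \frac{69439}{63336727895} \approx -1.0963 \cdot 10^{-6}$)
$\sqrt{F + \left(146 + V{\left(-11,-13 \right)}\right) \left(-121\right)} = \sqrt{- \frac{69439}{63336727895} + \left(146 + \left(-27 + 171 \left(-11\right)\right)\right) \left(-121\right)} = \sqrt{- \frac{69439}{63336727895} + \left(146 - 1908\right) \left(-121\right)} = \sqrt{- \frac{69439}{63336727895} - -213202} = \sqrt{- \frac{69439}{63336727895} + 213202} = \sqrt{\frac{13503517060600351}{63336727895}} = \frac{\sqrt{855268585692734656628491145}}{63336727895}$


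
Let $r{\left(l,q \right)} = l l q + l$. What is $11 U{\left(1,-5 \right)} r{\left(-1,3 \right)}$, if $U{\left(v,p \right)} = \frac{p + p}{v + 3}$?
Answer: $-55$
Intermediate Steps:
$r{\left(l,q \right)} = l + q l^{2}$ ($r{\left(l,q \right)} = l^{2} q + l = q l^{2} + l = l + q l^{2}$)
$U{\left(v,p \right)} = \frac{2 p}{3 + v}$
$11 U{\left(1,-5 \right)} r{\left(-1,3 \right)} = 11 \cdot 2 \left(-5\right) \frac{1}{3 + 1} \left(- (1 - 3)\right) = 11 \cdot 2 \left(-5\right) \frac{1}{4} \left(- (1 - 3)\right) = 11 \cdot 2 \left(-5\right) \frac{1}{4} \left(\left(-1\right) \left(-2\right)\right) = 11 \left(- \frac{5}{2}\right) 2 = \left(- \frac{55}{2}\right) 2 = -55$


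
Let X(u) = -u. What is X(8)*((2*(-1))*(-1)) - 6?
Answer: -22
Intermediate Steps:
X(8)*((2*(-1))*(-1)) - 6 = (-1*8)*((2*(-1))*(-1)) - 6 = -(-16)*(-1) - 6 = -8*2 - 6 = -16 - 6 = -22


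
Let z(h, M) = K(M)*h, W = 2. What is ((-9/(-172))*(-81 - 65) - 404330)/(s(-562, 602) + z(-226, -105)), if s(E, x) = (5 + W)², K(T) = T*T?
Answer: 34773037/214277686 ≈ 0.16228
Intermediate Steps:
K(T) = T²
s(E, x) = 49 (s(E, x) = (5 + 2)² = 7² = 49)
z(h, M) = h*M² (z(h, M) = M²*h = h*M²)
((-9/(-172))*(-81 - 65) - 404330)/(s(-562, 602) + z(-226, -105)) = ((-9/(-172))*(-81 - 65) - 404330)/(49 - 226*(-105)²) = (-9*(-1/172)*(-146) - 404330)/(49 - 226*11025) = ((9/172)*(-146) - 404330)/(49 - 2491650) = (-657/86 - 404330)/(-2491601) = -34773037/86*(-1/2491601) = 34773037/214277686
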